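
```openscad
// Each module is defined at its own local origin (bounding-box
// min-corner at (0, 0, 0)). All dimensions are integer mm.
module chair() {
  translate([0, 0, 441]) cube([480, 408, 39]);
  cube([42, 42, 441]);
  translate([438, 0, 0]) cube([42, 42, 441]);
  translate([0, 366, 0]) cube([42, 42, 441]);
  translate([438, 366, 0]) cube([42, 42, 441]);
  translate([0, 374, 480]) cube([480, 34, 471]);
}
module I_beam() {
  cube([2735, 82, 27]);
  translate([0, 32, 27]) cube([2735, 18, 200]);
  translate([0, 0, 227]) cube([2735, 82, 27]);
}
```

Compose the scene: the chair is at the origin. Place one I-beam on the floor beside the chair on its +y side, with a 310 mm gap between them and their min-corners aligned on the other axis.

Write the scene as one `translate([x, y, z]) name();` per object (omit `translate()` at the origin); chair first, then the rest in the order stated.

chair();
translate([0, 718, 0]) I_beam();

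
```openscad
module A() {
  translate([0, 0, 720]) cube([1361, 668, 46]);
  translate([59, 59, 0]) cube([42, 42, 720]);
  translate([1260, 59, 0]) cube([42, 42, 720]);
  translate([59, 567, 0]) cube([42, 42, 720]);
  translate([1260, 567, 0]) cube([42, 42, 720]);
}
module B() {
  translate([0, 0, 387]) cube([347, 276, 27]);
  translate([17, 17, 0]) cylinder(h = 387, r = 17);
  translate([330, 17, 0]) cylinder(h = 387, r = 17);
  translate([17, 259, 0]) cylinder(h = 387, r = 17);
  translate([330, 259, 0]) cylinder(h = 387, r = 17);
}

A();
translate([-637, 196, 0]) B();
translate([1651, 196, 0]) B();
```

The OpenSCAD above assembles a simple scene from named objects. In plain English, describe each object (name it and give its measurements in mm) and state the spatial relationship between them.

A is a rectangular dining table. The top is 1361×668×46 mm with its upper surface at z = 766 mm. It stands on four 42×42 mm square legs, each inset 59 mm from the nearest pair of top edges, running from the floor to the underside of the top.

B is a four-legged stool. The seat is 347×276 mm, 27 mm thick, top at z = 414 mm. It stands on four round legs, each 34 mm in diameter, from z = 0 to the seat underside, each leg's axis is inset half a diameter from the nearest pair of seat edges (so the leg's bounding box is flush with the corner).

Two stools sit around the table at the −x, +x sides.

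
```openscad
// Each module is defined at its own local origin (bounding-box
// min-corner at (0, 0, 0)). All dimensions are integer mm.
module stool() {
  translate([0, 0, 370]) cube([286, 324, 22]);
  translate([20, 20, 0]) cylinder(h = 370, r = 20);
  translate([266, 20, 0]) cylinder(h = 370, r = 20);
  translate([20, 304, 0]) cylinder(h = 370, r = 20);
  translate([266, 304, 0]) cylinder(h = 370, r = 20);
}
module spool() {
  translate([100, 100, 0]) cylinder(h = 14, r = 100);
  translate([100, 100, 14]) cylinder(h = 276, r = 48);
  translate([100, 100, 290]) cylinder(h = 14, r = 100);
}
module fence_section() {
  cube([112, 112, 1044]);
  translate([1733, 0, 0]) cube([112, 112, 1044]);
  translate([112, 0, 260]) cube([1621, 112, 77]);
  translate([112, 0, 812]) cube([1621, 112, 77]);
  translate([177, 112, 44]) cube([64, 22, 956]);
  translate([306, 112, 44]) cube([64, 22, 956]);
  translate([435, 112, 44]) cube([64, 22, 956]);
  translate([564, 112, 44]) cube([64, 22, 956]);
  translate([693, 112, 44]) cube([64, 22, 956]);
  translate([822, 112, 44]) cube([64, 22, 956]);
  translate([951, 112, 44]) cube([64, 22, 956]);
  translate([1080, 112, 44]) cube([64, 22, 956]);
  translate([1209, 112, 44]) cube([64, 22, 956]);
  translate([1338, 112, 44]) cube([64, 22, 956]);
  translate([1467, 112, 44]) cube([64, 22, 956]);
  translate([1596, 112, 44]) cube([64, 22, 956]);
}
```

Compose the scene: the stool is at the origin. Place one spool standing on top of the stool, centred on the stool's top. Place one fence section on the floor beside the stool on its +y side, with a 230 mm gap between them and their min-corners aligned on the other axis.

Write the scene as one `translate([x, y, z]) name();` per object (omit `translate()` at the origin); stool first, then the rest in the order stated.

stool();
translate([43, 62, 392]) spool();
translate([0, 554, 0]) fence_section();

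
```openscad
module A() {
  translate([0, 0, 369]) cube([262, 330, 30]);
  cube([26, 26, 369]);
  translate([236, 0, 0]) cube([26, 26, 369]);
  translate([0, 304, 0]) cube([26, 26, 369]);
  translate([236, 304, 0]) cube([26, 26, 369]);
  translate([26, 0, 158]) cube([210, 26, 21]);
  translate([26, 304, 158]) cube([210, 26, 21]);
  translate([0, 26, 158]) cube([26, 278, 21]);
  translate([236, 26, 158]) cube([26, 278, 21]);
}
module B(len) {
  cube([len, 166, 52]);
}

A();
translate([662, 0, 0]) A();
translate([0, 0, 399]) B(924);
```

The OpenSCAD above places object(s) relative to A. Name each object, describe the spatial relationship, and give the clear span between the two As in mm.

Second stool starts at x = 662; first ends at x = 262; clear span = 662 − 262 = 400 mm.

A is a stool. B is a beam. A beam spans the tops of two stools. The clear span between the two stools is 400 mm.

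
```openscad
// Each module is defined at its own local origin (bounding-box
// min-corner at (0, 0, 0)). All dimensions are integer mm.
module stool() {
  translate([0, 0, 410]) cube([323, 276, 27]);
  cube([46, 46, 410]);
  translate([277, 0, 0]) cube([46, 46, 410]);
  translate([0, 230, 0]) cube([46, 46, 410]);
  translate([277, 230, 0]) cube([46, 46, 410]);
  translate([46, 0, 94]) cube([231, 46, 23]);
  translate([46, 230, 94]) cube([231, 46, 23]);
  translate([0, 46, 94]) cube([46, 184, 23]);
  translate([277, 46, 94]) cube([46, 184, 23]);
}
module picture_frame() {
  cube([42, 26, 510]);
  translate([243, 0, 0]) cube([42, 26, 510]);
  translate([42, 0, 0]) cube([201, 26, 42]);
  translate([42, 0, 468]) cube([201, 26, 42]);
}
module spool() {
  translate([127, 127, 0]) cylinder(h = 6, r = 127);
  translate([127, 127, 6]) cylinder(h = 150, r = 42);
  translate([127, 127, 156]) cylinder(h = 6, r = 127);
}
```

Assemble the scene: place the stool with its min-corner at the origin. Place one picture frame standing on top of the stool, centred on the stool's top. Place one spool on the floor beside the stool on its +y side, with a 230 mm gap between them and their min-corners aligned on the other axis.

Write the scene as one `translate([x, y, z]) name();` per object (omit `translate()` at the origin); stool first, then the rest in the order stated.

stool();
translate([19, 125, 437]) picture_frame();
translate([0, 506, 0]) spool();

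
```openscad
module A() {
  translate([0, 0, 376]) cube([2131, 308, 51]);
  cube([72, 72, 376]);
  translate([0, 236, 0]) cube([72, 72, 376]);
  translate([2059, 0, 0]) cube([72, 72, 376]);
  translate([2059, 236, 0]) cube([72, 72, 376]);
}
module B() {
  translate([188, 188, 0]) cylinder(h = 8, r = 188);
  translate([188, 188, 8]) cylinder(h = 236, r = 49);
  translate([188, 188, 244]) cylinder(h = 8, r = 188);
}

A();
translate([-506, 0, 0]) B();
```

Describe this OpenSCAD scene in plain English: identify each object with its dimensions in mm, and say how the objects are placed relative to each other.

A is a long wooden bench with a 2131 mm (x) × 308 mm (y) seat, 51 mm thick, its top surface 427 mm above the floor. Four 72 mm square legs at the seat corners, flush with the edges, run from z = 0 to the seat underside.

B is a spool: two coaxial disc flanges of radius 188 mm and thickness 8 mm, joined by a core cylinder of radius 49 mm and height 236 mm. The lower flange rests on z = 0 and the three cylinders share a vertical axis.

The spool is on the floor beside the bench on its −x side.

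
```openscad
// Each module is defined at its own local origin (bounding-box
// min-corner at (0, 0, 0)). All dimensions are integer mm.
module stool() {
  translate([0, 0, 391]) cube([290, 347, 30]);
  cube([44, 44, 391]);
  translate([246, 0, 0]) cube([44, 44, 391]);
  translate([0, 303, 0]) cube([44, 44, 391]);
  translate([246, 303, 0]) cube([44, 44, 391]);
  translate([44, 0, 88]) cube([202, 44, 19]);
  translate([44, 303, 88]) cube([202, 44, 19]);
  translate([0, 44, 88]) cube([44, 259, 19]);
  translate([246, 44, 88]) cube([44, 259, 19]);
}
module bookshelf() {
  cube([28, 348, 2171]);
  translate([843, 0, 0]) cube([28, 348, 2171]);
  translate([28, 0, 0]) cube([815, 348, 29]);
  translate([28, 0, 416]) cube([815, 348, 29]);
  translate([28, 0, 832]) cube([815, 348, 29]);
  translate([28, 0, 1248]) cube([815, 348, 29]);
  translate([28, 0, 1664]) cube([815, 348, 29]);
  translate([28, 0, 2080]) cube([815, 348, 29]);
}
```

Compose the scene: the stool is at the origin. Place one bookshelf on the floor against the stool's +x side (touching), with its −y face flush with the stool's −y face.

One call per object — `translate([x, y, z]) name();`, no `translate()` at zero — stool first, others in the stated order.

stool();
translate([290, 0, 0]) bookshelf();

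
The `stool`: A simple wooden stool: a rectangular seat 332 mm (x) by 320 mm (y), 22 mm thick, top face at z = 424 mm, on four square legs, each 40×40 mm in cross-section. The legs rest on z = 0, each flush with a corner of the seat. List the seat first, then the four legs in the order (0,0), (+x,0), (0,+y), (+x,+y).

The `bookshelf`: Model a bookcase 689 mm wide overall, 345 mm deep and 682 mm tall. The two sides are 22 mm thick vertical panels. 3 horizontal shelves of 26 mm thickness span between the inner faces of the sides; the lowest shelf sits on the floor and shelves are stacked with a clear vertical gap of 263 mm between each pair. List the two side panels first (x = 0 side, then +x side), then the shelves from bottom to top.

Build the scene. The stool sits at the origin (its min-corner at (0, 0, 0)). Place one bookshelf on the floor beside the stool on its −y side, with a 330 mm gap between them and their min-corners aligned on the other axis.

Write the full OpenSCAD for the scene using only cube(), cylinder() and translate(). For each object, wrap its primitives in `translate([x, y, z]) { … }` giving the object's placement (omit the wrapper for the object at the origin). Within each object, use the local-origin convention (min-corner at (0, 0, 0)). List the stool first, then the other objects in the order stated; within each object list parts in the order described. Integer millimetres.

translate([0, 0, 402]) cube([332, 320, 22]);
cube([40, 40, 402]);
translate([292, 0, 0]) cube([40, 40, 402]);
translate([0, 280, 0]) cube([40, 40, 402]);
translate([292, 280, 0]) cube([40, 40, 402]);
translate([0, -675, 0]) {
  cube([22, 345, 682]);
  translate([667, 0, 0]) cube([22, 345, 682]);
  translate([22, 0, 0]) cube([645, 345, 26]);
  translate([22, 0, 289]) cube([645, 345, 26]);
  translate([22, 0, 578]) cube([645, 345, 26]);
}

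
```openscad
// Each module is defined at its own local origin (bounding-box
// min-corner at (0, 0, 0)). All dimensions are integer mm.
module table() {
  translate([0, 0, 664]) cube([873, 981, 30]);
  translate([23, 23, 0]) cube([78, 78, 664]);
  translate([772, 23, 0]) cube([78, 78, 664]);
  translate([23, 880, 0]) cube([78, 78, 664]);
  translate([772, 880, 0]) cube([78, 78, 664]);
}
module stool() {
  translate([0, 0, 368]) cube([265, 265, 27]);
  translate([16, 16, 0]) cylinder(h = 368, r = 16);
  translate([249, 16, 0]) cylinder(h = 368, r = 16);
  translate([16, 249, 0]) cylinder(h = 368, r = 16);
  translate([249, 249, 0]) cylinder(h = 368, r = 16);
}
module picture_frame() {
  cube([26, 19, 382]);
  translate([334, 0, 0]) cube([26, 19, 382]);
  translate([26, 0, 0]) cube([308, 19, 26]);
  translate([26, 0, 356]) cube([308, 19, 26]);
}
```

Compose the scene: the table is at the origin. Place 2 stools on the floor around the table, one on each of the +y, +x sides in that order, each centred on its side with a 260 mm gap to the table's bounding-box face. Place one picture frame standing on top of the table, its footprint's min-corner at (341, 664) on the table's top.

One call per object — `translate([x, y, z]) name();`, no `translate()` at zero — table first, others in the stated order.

table();
translate([304, 1241, 0]) stool();
translate([1133, 358, 0]) stool();
translate([341, 664, 694]) picture_frame();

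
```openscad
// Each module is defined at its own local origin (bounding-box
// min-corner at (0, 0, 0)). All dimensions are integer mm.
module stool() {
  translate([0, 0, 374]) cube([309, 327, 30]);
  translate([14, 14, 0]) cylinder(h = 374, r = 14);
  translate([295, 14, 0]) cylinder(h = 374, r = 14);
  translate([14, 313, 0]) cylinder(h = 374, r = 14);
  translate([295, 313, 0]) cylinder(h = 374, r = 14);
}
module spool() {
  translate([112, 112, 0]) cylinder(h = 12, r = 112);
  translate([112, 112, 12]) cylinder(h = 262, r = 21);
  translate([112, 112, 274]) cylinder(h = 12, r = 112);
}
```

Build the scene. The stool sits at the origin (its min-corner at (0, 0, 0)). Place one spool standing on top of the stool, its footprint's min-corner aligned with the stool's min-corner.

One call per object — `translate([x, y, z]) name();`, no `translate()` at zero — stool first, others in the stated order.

stool();
translate([0, 0, 404]) spool();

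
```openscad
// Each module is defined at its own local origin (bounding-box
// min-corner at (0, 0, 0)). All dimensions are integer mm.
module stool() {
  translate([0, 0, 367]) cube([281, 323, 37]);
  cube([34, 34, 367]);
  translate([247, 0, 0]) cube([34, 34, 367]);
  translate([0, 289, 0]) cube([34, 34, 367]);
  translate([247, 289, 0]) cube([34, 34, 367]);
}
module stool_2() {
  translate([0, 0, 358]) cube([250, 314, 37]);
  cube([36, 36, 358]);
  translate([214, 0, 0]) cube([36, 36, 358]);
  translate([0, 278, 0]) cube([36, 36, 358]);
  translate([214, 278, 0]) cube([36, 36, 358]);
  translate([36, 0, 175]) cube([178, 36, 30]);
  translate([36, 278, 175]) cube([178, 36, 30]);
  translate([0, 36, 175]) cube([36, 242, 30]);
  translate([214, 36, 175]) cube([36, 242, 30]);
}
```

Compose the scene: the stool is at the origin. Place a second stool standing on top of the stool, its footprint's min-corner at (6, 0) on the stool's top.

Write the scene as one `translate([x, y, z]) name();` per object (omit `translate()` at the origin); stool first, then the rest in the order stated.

stool();
translate([6, 0, 404]) stool_2();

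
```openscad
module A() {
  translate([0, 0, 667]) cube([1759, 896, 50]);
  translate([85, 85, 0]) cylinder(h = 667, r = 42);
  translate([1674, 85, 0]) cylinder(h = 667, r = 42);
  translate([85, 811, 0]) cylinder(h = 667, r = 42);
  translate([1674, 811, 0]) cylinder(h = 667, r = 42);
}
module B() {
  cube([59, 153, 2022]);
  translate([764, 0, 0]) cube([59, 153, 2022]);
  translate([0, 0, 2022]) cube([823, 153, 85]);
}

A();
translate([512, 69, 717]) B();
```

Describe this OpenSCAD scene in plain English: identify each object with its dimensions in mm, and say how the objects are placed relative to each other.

A is a table: top 1759 mm (x) × 896 mm (y), 50 mm thick, upper face at z = 717 mm, on four round legs of 84 mm diameter, each leg's bounding box inset 43 mm from the nearest pair of top edges, running from z = 0 to the bottom of the top.

B is a door frame. The clear opening is 705 mm wide and 2022 mm high. Two 59 mm wide jambs, 153 mm deep, stand either side of the opening from the floor to the top of the opening. A 85 mm thick head sits across the top of both jambs, spanning the full outside width of the frame.

The door frame is on top of the table.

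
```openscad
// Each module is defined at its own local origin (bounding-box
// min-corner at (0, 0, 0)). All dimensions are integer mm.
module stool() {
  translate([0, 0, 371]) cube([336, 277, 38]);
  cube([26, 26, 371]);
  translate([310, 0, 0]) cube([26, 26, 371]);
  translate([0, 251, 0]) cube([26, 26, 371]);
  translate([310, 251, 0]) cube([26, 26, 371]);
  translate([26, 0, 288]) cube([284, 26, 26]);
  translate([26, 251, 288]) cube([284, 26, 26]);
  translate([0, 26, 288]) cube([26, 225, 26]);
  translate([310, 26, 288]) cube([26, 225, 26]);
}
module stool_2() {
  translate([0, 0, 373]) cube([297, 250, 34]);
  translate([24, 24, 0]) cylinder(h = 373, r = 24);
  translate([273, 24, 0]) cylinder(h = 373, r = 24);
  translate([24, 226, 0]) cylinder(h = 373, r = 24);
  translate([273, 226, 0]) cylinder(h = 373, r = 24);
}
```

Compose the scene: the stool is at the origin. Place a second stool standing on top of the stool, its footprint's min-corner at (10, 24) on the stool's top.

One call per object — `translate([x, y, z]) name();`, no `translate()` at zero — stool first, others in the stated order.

stool();
translate([10, 24, 409]) stool_2();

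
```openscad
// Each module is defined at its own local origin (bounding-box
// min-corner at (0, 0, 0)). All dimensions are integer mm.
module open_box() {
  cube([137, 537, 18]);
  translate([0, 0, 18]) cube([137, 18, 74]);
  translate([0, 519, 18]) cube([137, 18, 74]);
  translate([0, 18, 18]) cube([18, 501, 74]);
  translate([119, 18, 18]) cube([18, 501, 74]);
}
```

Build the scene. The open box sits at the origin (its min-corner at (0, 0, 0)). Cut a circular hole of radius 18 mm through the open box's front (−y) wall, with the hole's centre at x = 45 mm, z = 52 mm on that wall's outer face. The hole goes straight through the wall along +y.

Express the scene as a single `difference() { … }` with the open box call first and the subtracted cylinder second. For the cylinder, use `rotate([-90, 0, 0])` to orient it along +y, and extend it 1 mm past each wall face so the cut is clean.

difference() {
  open_box();
  translate([45, -1, 52]) rotate([-90, 0, 0]) cylinder(h = 20, r = 18);
}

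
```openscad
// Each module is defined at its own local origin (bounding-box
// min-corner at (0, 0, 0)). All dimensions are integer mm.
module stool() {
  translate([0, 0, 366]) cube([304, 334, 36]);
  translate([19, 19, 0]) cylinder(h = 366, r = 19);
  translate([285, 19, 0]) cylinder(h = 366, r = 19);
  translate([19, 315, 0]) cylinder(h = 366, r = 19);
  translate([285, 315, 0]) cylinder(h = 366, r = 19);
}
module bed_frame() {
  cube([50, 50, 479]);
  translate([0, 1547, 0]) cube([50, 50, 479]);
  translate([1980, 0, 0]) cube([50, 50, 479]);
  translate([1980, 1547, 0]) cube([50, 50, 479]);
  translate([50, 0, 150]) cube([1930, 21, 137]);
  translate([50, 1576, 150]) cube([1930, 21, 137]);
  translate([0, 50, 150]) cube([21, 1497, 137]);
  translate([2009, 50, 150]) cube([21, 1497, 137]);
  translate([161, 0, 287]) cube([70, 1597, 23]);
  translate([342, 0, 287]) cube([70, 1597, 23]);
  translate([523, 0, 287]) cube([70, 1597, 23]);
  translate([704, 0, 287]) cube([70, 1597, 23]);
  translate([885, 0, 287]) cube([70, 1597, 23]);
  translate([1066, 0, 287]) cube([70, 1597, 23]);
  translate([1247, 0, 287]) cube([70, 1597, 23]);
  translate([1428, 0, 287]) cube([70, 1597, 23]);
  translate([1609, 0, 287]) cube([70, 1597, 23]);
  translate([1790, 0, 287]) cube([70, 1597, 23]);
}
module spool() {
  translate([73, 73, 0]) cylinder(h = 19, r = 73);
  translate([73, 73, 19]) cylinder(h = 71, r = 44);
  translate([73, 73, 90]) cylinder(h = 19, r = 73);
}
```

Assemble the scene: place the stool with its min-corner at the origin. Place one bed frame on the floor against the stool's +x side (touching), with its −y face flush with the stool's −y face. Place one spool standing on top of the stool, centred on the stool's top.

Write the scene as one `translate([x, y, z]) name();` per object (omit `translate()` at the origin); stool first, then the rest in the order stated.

stool();
translate([304, 0, 0]) bed_frame();
translate([79, 94, 402]) spool();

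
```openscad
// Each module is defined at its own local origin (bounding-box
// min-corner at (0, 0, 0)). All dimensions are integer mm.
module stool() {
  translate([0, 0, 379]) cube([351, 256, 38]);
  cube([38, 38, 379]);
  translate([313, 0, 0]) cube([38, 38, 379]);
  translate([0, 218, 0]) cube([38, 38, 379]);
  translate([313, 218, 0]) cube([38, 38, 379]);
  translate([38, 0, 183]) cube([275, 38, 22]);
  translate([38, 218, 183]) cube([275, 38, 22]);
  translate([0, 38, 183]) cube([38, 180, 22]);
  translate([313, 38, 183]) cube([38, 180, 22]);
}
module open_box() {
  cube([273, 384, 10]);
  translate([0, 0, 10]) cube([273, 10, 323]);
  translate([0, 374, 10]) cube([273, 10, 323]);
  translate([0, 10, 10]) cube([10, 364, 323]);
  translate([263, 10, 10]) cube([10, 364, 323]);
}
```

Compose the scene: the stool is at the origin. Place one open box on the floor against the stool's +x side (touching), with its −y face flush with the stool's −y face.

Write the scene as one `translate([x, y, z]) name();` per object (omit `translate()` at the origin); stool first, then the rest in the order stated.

stool();
translate([351, 0, 0]) open_box();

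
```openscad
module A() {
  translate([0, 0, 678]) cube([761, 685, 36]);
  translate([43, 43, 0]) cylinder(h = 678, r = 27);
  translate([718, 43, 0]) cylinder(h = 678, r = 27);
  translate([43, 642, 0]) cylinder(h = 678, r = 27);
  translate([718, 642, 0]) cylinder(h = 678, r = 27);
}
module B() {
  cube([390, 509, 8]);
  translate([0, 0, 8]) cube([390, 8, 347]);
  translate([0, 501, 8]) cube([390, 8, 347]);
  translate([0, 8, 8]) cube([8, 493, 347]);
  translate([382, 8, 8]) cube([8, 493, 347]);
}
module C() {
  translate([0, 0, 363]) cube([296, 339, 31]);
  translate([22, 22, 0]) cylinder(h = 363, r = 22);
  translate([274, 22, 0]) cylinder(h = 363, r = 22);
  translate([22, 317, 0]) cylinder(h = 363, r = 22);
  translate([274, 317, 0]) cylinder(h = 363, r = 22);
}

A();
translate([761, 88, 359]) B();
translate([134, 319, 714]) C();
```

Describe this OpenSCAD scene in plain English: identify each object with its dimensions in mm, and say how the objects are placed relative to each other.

A is a rectangular dining table. The top is 761×685×36 mm with its upper surface at z = 714 mm. It stands on four round legs of 54 mm diameter, each leg's bounding box inset 16 mm from the nearest pair of top edges, running from the floor to the underside of the top.

B is an open storage box with external size 390×509×355 mm and wall thickness 8 mm (the base is also 8 mm thick). The base covers the whole footprint; the four walls stand on the base, with the y-facing walls full-width and the x-facing walls fitting between their inner faces.

C is a simple wooden stool: a rectangular seat 296 mm (x) by 339 mm (y), 31 mm thick, top face at z = 394 mm, on four round legs, each 44 mm in diameter. The legs rest on z = 0, each leg's axis is inset half a diameter from the nearest pair of seat edges (so the leg's bounding box is flush with the corner).

The open box is beside the table with their tops flush at z = 714. The stool is on top of the table.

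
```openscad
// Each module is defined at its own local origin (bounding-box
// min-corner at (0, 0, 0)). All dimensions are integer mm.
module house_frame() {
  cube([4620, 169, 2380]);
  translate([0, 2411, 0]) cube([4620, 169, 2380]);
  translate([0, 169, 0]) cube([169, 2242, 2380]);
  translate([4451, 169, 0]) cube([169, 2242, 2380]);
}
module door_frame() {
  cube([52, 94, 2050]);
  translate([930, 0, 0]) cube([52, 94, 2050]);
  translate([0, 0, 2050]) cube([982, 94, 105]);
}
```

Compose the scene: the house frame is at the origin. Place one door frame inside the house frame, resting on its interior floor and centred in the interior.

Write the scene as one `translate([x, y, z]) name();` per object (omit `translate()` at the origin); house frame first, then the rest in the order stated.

house_frame();
translate([1819, 1243, 0]) door_frame();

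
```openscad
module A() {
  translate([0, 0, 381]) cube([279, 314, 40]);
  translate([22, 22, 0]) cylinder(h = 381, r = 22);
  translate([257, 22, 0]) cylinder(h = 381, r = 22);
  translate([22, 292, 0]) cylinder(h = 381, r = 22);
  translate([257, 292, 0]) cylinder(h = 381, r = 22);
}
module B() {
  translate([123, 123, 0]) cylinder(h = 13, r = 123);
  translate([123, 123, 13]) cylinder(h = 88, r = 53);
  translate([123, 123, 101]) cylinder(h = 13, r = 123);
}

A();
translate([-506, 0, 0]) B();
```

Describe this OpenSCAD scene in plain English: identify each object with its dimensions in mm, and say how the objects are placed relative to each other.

A is a four-legged stool. The seat is 279×314 mm, 40 mm thick, top at z = 421 mm. It stands on four round legs, each 44 mm in diameter, from z = 0 to the seat underside, each leg's axis is inset half a diameter from the nearest pair of seat edges (so the leg's bounding box is flush with the corner).

B is a spool: two coaxial disc flanges of radius 123 mm and thickness 13 mm, joined by a core cylinder of radius 53 mm and height 88 mm. The lower flange rests on z = 0 and the three cylinders share a vertical axis.

The spool is on the floor beside the stool on its −x side.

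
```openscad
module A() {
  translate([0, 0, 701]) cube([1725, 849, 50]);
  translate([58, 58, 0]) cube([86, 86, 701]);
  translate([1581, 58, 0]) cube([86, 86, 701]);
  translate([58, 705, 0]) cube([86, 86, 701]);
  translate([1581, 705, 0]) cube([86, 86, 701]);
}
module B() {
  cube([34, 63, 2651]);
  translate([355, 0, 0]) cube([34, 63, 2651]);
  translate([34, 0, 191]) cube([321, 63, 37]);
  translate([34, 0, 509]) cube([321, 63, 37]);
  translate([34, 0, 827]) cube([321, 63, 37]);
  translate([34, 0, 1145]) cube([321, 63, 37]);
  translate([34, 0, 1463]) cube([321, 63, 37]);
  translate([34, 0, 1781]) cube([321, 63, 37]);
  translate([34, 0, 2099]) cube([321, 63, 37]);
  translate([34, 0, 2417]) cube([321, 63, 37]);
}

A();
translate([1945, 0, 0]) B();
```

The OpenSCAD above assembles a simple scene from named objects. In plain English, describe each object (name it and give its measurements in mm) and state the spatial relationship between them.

A is a rectangular dining table. The top is 1725×849×50 mm with its upper surface at z = 751 mm. It stands on four 86×86 mm square legs, each inset 58 mm from the nearest pair of top edges, running from the floor to the underside of the top.

B is a straight ladder. Two 34×63 mm vertical rails, 2651 mm tall, stand 389 mm apart (outside-to-outside) with their front faces coplanar on the −y side. 8 rungs, each 63 mm deep and 37 mm tall, span between the inner faces of the rails, front faces flush with the rails. The lowest rung's underside is at z = 191 mm and rungs are spaced 318 mm apart (underside to underside).

The ladder is on the floor beside the table on its +x side.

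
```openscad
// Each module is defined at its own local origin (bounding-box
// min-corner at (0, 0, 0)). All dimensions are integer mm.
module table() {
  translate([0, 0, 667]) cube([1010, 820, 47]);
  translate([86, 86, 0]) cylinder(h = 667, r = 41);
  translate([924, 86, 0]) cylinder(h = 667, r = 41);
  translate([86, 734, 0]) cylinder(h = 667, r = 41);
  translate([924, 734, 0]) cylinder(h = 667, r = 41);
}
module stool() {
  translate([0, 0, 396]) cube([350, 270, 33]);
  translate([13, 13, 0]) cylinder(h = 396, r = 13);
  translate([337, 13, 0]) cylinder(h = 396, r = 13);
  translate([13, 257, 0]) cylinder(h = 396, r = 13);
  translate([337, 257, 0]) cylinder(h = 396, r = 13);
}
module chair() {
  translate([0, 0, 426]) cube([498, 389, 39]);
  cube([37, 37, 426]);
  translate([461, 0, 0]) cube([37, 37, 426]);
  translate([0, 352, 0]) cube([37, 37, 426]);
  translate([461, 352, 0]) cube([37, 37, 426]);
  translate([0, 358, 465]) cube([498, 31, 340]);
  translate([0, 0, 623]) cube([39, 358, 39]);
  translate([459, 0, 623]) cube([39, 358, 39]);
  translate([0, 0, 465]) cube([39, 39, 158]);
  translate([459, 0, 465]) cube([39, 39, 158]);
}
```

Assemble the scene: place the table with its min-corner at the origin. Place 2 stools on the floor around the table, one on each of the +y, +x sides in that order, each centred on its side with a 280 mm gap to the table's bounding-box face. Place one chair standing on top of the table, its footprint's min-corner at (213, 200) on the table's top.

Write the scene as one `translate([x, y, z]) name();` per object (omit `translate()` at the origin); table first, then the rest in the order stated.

table();
translate([330, 1100, 0]) stool();
translate([1290, 275, 0]) stool();
translate([213, 200, 714]) chair();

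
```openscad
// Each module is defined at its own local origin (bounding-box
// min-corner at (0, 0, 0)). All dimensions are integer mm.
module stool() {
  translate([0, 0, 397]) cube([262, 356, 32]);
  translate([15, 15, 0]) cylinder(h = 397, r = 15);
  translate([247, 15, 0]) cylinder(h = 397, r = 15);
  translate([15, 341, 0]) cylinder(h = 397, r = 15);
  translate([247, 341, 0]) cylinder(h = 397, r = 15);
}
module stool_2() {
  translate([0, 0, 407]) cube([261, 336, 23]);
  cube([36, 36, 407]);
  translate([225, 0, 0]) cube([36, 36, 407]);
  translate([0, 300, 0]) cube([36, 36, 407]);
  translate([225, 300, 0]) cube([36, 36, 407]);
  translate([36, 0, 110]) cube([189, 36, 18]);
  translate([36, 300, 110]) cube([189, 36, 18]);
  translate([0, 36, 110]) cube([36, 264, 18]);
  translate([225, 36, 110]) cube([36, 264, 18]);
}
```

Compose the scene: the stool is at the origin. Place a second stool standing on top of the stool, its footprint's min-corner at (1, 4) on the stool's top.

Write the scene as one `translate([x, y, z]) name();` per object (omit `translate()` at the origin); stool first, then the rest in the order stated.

stool();
translate([1, 4, 429]) stool_2();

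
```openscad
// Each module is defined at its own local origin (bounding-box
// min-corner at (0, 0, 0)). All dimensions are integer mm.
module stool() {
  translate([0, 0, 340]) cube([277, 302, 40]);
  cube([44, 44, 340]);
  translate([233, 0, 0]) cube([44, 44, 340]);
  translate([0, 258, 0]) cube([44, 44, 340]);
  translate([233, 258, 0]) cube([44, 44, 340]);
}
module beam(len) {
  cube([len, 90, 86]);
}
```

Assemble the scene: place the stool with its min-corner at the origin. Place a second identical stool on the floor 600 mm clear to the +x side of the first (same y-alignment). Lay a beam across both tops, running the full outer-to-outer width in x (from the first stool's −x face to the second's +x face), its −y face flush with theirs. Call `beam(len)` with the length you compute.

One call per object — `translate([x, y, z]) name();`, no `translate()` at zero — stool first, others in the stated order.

stool();
translate([877, 0, 0]) stool();
translate([0, 0, 380]) beam(1154);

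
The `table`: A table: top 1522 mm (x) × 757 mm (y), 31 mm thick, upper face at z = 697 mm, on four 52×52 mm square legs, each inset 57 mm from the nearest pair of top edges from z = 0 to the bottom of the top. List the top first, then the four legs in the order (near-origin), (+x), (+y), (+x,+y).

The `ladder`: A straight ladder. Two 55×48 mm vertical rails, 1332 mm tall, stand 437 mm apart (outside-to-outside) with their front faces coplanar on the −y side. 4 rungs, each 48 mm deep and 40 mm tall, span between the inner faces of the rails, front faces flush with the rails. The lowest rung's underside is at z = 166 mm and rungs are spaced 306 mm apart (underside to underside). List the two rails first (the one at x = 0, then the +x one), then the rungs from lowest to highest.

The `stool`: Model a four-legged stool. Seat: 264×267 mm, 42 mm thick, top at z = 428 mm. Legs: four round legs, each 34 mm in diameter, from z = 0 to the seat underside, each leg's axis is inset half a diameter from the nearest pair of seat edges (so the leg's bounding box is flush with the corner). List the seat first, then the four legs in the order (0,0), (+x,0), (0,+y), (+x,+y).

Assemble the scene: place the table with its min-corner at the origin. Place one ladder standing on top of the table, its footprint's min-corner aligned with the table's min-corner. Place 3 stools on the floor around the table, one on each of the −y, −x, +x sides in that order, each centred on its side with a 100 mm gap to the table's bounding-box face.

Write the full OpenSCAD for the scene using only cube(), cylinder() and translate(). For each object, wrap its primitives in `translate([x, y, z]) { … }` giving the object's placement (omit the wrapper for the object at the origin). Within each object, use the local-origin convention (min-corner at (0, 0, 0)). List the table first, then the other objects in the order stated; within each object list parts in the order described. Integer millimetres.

translate([0, 0, 666]) cube([1522, 757, 31]);
translate([57, 57, 0]) cube([52, 52, 666]);
translate([1413, 57, 0]) cube([52, 52, 666]);
translate([57, 648, 0]) cube([52, 52, 666]);
translate([1413, 648, 0]) cube([52, 52, 666]);
translate([0, 0, 697]) {
  cube([55, 48, 1332]);
  translate([382, 0, 0]) cube([55, 48, 1332]);
  translate([55, 0, 166]) cube([327, 48, 40]);
  translate([55, 0, 472]) cube([327, 48, 40]);
  translate([55, 0, 778]) cube([327, 48, 40]);
  translate([55, 0, 1084]) cube([327, 48, 40]);
}
translate([629, -367, 0]) {
  translate([0, 0, 386]) cube([264, 267, 42]);
  translate([17, 17, 0]) cylinder(h = 386, r = 17);
  translate([247, 17, 0]) cylinder(h = 386, r = 17);
  translate([17, 250, 0]) cylinder(h = 386, r = 17);
  translate([247, 250, 0]) cylinder(h = 386, r = 17);
}
translate([-364, 245, 0]) {
  translate([0, 0, 386]) cube([264, 267, 42]);
  translate([17, 17, 0]) cylinder(h = 386, r = 17);
  translate([247, 17, 0]) cylinder(h = 386, r = 17);
  translate([17, 250, 0]) cylinder(h = 386, r = 17);
  translate([247, 250, 0]) cylinder(h = 386, r = 17);
}
translate([1622, 245, 0]) {
  translate([0, 0, 386]) cube([264, 267, 42]);
  translate([17, 17, 0]) cylinder(h = 386, r = 17);
  translate([247, 17, 0]) cylinder(h = 386, r = 17);
  translate([17, 250, 0]) cylinder(h = 386, r = 17);
  translate([247, 250, 0]) cylinder(h = 386, r = 17);
}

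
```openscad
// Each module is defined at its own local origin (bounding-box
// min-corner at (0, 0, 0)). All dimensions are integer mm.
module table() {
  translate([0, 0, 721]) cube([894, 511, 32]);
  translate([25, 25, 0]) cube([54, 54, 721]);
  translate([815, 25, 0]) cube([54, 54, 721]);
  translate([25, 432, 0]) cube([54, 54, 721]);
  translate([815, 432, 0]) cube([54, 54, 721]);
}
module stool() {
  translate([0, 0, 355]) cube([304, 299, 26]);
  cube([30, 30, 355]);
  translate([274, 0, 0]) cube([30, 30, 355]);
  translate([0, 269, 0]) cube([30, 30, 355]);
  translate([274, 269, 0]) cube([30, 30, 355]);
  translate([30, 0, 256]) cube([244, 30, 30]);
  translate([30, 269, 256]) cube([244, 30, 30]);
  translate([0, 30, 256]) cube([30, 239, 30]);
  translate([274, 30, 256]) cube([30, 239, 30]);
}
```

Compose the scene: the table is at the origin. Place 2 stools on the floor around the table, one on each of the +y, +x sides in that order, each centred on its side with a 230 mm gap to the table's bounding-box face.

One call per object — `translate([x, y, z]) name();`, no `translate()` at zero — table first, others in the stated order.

table();
translate([295, 741, 0]) stool();
translate([1124, 106, 0]) stool();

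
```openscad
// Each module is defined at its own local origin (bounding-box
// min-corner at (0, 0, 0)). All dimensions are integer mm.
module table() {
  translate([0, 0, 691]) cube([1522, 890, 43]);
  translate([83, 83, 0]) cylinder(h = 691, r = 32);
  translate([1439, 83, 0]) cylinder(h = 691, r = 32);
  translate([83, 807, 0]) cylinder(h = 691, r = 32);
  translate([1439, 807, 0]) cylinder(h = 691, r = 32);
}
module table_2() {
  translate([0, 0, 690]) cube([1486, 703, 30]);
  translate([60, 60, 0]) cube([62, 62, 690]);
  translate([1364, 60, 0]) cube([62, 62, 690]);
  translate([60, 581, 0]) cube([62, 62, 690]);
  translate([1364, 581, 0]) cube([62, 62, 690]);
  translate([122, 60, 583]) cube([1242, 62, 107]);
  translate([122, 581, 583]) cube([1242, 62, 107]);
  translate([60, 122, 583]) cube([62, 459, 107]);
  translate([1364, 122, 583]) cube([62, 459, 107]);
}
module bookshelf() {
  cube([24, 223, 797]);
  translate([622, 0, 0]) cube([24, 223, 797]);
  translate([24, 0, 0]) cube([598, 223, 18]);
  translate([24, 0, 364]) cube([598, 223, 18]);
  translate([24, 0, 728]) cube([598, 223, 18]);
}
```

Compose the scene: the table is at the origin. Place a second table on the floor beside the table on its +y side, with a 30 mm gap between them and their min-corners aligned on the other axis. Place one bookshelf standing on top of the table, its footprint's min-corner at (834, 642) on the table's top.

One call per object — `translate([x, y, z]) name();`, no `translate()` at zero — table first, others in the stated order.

table();
translate([0, 920, 0]) table_2();
translate([834, 642, 734]) bookshelf();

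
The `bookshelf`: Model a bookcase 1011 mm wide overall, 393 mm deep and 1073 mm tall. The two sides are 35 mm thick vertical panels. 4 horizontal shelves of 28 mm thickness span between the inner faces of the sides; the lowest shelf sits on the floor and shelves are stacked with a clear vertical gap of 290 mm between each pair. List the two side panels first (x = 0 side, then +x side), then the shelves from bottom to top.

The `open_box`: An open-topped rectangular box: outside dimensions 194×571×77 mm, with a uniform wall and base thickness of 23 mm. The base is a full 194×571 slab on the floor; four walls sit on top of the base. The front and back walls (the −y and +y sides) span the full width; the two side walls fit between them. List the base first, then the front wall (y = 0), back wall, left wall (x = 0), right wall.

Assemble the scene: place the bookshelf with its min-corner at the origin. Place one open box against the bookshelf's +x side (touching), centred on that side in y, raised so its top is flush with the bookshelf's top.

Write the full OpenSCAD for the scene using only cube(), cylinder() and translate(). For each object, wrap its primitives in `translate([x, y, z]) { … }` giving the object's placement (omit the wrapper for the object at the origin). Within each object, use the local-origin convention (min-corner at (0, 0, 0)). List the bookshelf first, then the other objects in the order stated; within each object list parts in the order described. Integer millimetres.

cube([35, 393, 1073]);
translate([976, 0, 0]) cube([35, 393, 1073]);
translate([35, 0, 0]) cube([941, 393, 28]);
translate([35, 0, 318]) cube([941, 393, 28]);
translate([35, 0, 636]) cube([941, 393, 28]);
translate([35, 0, 954]) cube([941, 393, 28]);
translate([1011, -89, 996]) {
  cube([194, 571, 23]);
  translate([0, 0, 23]) cube([194, 23, 54]);
  translate([0, 548, 23]) cube([194, 23, 54]);
  translate([0, 23, 23]) cube([23, 525, 54]);
  translate([171, 23, 23]) cube([23, 525, 54]);
}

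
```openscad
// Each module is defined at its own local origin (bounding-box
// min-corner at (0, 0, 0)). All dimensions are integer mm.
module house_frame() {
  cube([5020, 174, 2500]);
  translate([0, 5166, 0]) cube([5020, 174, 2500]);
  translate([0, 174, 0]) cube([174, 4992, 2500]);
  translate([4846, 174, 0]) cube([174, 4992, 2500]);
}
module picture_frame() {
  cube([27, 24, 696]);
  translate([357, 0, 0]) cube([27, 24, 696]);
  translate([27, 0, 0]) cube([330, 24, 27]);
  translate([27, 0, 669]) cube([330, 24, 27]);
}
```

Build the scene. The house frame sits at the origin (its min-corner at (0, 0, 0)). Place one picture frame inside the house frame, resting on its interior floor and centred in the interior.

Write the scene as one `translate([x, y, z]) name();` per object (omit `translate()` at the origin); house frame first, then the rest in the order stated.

house_frame();
translate([2318, 2658, 0]) picture_frame();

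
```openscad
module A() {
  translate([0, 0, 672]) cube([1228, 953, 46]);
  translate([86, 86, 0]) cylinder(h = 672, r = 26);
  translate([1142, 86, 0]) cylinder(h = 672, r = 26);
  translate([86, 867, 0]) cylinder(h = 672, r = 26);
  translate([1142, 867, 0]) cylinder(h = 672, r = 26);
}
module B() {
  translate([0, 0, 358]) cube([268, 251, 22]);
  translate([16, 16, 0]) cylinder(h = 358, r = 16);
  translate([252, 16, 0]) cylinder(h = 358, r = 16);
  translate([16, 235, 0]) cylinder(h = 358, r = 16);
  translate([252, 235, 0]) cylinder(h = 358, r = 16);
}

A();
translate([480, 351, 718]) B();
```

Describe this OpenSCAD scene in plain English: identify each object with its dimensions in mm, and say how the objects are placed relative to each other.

A is a table with a 1228×953 mm rectangular top, 46 mm thick, top surface at z = 718 mm, supported by four round legs of 52 mm diameter, each leg's bounding box inset 60 mm from the nearest pair of top edges, running from the floor.

B is a four-legged stool. The seat is a 268×251×22 mm slab whose top surface is at z = 380 mm; four round legs, each 32 mm in diameter, run from the floor (z = 0) to the underside of the seat, each leg's axis is inset half a diameter from the nearest pair of seat edges (so the leg's bounding box is flush with the corner).

The stool is on top of the table, centred.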